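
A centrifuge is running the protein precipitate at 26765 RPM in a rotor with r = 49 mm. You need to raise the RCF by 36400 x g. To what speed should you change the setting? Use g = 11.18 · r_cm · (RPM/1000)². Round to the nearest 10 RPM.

r = 49 mm = 4.9 cm
Current RCF = 11.18 × 4.9 × (26.765)² = 11.18 × 4.9 × 716.365225 ≈ 39,243.9 × g
Target RCF = 39,243.9 + 36,400 = 75,643.9 × g
(N/1000)² = 75,643.9 / 54.782 = 1380.817
N = 1000 × √1380.817 ≈ 37,159.3

N₂ ≈ 37160 RPM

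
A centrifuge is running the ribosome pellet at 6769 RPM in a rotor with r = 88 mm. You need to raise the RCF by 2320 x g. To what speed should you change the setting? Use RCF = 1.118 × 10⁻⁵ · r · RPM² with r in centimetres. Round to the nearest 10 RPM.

≈ 8330 RPM

r = 88 mm = 8.8 cm
Current RCF = 1.118 × 10⁻⁵ × 8.8 × (6769)² = 1.118 × 10⁻⁵ × 8.8 × 45,819,361 ≈ 4,507.9 × g
Target RCF = 4,507.9 + 2,320 = 6,827.9 × g
N² = 6,827.9 / (9.8384 × 10⁻⁵) = 69,400,512
N ≈ √69,400,512 ≈ 8,330.7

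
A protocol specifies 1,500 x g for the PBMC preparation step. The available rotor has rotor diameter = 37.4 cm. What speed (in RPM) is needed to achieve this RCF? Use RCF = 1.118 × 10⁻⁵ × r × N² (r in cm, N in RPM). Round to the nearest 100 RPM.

≈ 2700 RPM

r = 37.4 / 2 = 18.7 cm
1,500 = 1.118 × 10⁻⁵ × 18.7 × N²
N² = 1,500 / (20.9066 × 10⁻⁵) = 7,174,768
N ≈ √7,174,768 ≈ 2,678.6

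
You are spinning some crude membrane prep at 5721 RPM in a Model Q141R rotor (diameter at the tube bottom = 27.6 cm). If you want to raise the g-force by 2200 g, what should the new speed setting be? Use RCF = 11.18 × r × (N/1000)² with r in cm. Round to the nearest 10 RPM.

≈ 6850 RPM

r = 27.6 / 2 = 13.8 cm
Current RCF = 11.18 × 13.8 × (5.721)² = 11.18 × 13.8 × 32.729841 ≈ 5,049.7 × g
Target RCF = 5,049.7 + 2,200 = 7,249.7 × g
(N/1000)² = 7,249.7 / 154.284 = 46.98932
N = 1000 × √46.98932 ≈ 6,854.9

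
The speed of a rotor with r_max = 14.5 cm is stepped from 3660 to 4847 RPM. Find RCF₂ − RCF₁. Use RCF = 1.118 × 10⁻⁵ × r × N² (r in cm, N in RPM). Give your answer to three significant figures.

≈ 1640 × g

RCF₁ = 1.118 × 10⁻⁵ × 14.5 × (3660)² = 1.118 × 10⁻⁵ × 14.5 × 13,395,600 ≈ 2,171.6 × g
RCF₂ = 1.118 × 10⁻⁵ × 14.5 × (4847)² = 1.118 × 10⁻⁵ × 14.5 × 23,493,409 ≈ 3,808.5 × g
Increase = 3,808.5 − 2,171.6 = 1,636.9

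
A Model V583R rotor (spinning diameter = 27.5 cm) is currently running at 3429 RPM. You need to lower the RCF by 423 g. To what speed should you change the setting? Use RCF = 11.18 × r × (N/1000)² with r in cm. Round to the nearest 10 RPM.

r = 27.5 / 2 = 13.75 cm
Current RCF = 11.18 × 13.75 × (3.429)² = 11.18 × 13.75 × 11.758041 ≈ 1,807.5 × g
Target RCF = 1,807.5 − 423 = 1,384.5 × g
(N/1000)² = 1,384.5 / 153.725 = 9.006342
N = 1000 × √9.006342 ≈ 3,001.1

N₂ ≈ 3000 RPM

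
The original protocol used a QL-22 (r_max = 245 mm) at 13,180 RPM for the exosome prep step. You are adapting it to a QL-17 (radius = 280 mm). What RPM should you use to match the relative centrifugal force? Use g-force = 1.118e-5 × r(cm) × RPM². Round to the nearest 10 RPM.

Original rotor: r = 245 mm = 24.5 cm
RCF = 1.118 × 10⁻⁵ × r × N²
RCF_original = 1.118 × 10⁻⁵ × 24.5 × (13180)² = 1.118 × 10⁻⁵ × 24.5 × 173,712,400 ≈ 47,581.6 × g
Your rotor: r = 280 mm = 28.0 cm
47,581.6 = 1.118 × 10⁻⁵ × 28 × N²
N² = 47,581.6 / (31.304 × 10⁻⁵) = 151,998,467
N ≈ √151,998,467 ≈ 12,328.8

≈ 12330 RPM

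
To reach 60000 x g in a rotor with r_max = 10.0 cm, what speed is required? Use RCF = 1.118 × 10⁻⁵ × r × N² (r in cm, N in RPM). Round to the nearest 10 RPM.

60,000 = 1.118 × 10⁻⁵ × 10 × N²
N² = 60,000 / (11.18 × 10⁻⁵) = 536,672,630
N ≈ √536,672,630 ≈ 23,166.2

≈ 23170 RPM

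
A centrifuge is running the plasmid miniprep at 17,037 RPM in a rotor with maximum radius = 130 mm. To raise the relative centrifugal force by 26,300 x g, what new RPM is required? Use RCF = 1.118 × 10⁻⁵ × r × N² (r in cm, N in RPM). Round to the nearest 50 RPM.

≈ 21700 RPM

r = 130 mm = 13.0 cm
Current RCF = 1.118 × 10⁻⁵ × 13 × (17037)² = 1.118 × 10⁻⁵ × 13 × 290,259,369 ≈ 42,186.3 × g
Target RCF = 42,186.3 + 26,300 = 68,486.3 × g
N² = 68,486.3 / (14.534 × 10⁻⁵) = 471,214,394
N ≈ √471,214,394 ≈ 21,707.5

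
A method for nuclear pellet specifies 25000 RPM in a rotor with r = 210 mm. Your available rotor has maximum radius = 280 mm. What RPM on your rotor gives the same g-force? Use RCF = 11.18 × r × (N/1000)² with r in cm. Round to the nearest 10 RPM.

Original rotor: r = 210 mm = 21.0 cm
RCF_original = 11.18 × 21 × (25)² = 11.18 × 21 × 625 ≈ 146,737.5 × g
Your rotor: r = 280 mm = 28.0 cm
146,737.5 = 11.18 × 28 × (N/1000)²
(N/1000)² = 146,737.5 / 313.04 = 468.75
N = 1000 × √468.75 ≈ 21,650.6

≈ 21650 RPM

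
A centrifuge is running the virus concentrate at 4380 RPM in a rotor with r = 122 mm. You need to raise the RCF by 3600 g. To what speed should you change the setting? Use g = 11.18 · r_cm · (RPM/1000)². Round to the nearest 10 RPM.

≈ 6750 RPM

r = 122 mm = 12.2 cm
Current RCF = 11.18 × 12.2 × (4.38)² = 11.18 × 12.2 × 19.1844 ≈ 2,616.7 × g
Target RCF = 2,616.7 + 3,600 = 6,216.7 × g
(N/1000)² = 6,216.7 / 136.396 = 45.57832
N = 1000 × √45.57832 ≈ 6,751.2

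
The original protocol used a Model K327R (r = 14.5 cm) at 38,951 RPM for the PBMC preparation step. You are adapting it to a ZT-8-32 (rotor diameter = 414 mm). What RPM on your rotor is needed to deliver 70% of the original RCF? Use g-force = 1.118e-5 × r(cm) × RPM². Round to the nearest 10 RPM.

RCF_original = 1.118 × 10⁻⁵ × 14.5 × (38951)² = 1.118 × 10⁻⁵ × 14.5 × 1,517,180,401 ≈ 245,950.1 × g
Target RCF = 0.7 × 245,950.1 ≈ 172,165.1 × g
Your rotor: r = 414 mm / 2 = 207 mm = 20.7 cm
172,165.1 = 1.118 × 10⁻⁵ × 20.7 × N²
N² = 172,165.1 / (23.1426 × 10⁻⁵) = 743,931,538
N ≈ √743,931,538 ≈ 27,275.1

27280 RPM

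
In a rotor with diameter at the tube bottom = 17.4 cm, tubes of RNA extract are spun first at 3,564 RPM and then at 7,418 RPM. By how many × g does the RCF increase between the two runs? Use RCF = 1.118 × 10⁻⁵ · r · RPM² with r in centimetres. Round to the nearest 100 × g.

r = 17.4 / 2 = 8.7 cm
RCF₁ = 1.118 × 10⁻⁵ × 8.7 × (3564)² = 1.118 × 10⁻⁵ × 8.7 × 12,702,096 ≈ 1,235.5 × g
RCF₂ = 1.118 × 10⁻⁵ × 8.7 × (7418)² = 1.118 × 10⁻⁵ × 8.7 × 55,026,724 ≈ 5,352.2 × g
Increase = 5,352.2 − 1,235.5 = 4,116.7

≈ 4100 × g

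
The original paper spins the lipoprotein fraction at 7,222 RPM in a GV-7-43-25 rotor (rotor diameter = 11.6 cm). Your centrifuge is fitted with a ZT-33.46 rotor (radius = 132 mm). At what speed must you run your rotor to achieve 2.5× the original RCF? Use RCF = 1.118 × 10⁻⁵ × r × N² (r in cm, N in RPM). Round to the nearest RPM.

≈ 7569 RPM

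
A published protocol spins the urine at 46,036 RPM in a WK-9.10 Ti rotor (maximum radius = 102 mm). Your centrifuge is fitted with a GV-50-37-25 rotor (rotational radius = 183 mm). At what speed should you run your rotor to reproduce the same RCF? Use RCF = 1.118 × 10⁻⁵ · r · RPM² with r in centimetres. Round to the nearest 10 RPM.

Original rotor: r = 102 mm = 10.2 cm
RCF_original = 1.118 × 10⁻⁵ × 10.2 × (46036)² = 1.118 × 10⁻⁵ × 10.2 × 2,119,313,296 ≈ 241,678 × g
Your rotor: r = 183 mm = 18.3 cm
241,678 = 1.118 × 10⁻⁵ × 18.3 × N²
N² = 241,678 / (20.4594 × 10⁻⁵) = 1,181,256,537
N ≈ √1,181,256,537 ≈ 34,369.4

≈ 34370 RPM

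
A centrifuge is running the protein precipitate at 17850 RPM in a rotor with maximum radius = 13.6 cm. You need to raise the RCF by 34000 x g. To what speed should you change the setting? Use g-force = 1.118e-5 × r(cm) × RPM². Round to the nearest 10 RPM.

Current RCF = 1.118 × 10⁻⁵ × 13.6 × (17850)² = 1.118 × 10⁻⁵ × 13.6 × 318,622,500 ≈ 48,445.9 × g
Target RCF = 48,445.9 + 34,000 = 82,445.9 × g
N² = 82,445.9 / (15.2048 × 10⁻⁵) = 542,236,004
N ≈ √542,236,004 ≈ 23,286.0

≈ 23290 RPM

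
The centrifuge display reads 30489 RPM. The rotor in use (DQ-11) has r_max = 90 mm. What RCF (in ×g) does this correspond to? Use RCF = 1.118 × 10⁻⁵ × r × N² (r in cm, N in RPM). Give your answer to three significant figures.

≈ 93500 ×g

r = 90 mm = 9.0 cm
RCF = 1.118 × 10⁻⁵ × 9 × (30489)² = 1.118 × 10⁻⁵ × 9 × 929,579,121 ≈ 93,534.3 × g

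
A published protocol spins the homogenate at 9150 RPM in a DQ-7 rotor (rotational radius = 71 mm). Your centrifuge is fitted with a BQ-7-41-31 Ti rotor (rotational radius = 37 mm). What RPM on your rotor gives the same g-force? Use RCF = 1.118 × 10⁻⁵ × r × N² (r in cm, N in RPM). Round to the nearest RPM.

12675 RPM

Original rotor: r = 71 mm = 7.1 cm
RCF = 1.118 × 10⁻⁵ × r × N²
RCF_original = 1.118 × 10⁻⁵ × 7.1 × (9150)² = 1.118 × 10⁻⁵ × 7.1 × 83,722,500 ≈ 6,645.7 × g
Your rotor: r = 37 mm = 3.7 cm
6,645.7 = 1.118 × 10⁻⁵ × 3.7 × N²
N² = 6,645.7 / (4.1366 × 10⁻⁵) = 160,656,094
N ≈ √160,656,094 ≈ 12,675.0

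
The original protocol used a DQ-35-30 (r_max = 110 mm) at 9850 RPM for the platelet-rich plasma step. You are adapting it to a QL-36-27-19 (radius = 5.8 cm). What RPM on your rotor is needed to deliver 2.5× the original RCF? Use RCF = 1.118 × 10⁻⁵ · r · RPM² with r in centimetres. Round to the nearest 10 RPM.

Original rotor: r = 110 mm = 11.0 cm
RCF_original = 1.118 × 10⁻⁵ × 11 × (9850)² = 1.118 × 10⁻⁵ × 11 × 97,022,500 ≈ 11,931.8 × g
Target RCF = 2.5 × 11,931.8 ≈ 29,829.5 × g
29,829.5 = 1.118 × 10⁻⁵ × 5.8 × N²
N² = 29,829.5 / (6.4844 × 10⁻⁵) = 460,019,431
N ≈ √460,019,431 ≈ 21,448.1

≈ 21450 RPM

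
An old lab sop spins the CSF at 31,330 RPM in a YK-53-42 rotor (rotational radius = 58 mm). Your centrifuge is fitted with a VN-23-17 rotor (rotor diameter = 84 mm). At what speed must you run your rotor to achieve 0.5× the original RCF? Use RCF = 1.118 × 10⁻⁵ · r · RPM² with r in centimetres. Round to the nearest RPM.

Original rotor: r = 58 mm = 5.8 cm
RCF_original = 1.118 × 10⁻⁵ × 5.8 × (31330)² = 1.118 × 10⁻⁵ × 5.8 × 981,568,900 ≈ 63,648.9 × g
Target RCF = 0.5 × 63,648.9 ≈ 31,824.5 × g
Your rotor: r = 84 mm / 2 = 42 mm = 4.2 cm
31,824.5 = 1.118 × 10⁻⁵ × 4.2 × N²
N² = 31,824.5 / (4.6956 × 10⁻⁵) = 677,751,512
N ≈ √677,751,512 ≈ 26,033.7

≈ 26034 RPM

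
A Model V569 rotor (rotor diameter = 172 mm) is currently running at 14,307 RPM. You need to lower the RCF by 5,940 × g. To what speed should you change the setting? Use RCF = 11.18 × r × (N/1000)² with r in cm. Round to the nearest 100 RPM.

12000 RPM

r = 172 mm / 2 = 86 mm = 8.6 cm
Current RCF = 11.18 × 8.6 × (14.307)² = 11.18 × 8.6 × 204.690249 ≈ 19,680.6 × g
Target RCF = 19,680.6 − 5,940 = 13,740.6 × g
(N/1000)² = 13,740.6 / 96.148 = 142.9109
N = 1000 × √142.9109 ≈ 11,954.5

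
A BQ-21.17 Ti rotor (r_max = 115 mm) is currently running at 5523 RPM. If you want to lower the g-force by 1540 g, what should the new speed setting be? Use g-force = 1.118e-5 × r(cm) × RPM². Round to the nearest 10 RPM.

4300 RPM

r = 115 mm = 11.5 cm
Current RCF = 1.118 × 10⁻⁵ × 11.5 × (5523)² = 1.118 × 10⁻⁵ × 11.5 × 30,503,529 ≈ 3,921.8 × g
Target RCF = 3,921.8 − 1,540 = 2,381.8 × g
N² = 2,381.8 / (12.857 × 10⁻⁵) = 18,525,317
N ≈ √18,525,317 ≈ 4,304.1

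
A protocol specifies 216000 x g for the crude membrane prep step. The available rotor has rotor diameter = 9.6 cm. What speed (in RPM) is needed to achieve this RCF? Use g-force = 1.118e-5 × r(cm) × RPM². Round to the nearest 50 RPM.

r = 9.6 / 2 = 4.8 cm
216,000 = 1.118 × 10⁻⁵ × 4.8 × N²
N² = 216,000 / (5.3664 × 10⁻⁵) = 4,025,044,723
N ≈ √4,025,044,723 ≈ 63,443.2

63450 RPM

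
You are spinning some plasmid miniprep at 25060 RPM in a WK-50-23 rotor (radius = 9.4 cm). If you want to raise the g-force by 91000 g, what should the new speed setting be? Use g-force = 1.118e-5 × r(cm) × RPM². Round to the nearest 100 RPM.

Current RCF = 1.118 × 10⁻⁵ × 9.4 × (25060)² = 1.118 × 10⁻⁵ × 9.4 × 628,003,600 ≈ 65,998.2 × g
Target RCF = 65,998.2 + 91,000 = 156,998.2 × g
N² = 156,998.2 / (10.5092 × 10⁻⁵) = 1,493,912,001
N ≈ √1,493,912,001 ≈ 38,651.2

N₂ ≈ 38700 RPM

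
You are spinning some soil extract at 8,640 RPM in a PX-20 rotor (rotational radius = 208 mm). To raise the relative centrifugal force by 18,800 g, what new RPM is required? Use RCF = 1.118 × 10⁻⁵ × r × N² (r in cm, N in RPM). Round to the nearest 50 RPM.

r = 208 mm = 20.8 cm
Current RCF = 1.118 × 10⁻⁵ × 20.8 × (8640)² = 1.118 × 10⁻⁵ × 20.8 × 74,649,600 ≈ 17,359.3 × g
Target RCF = 17,359.3 + 18,800 = 36,159.3 × g
N² = 36,159.3 / (23.2544 × 10⁻⁵) = 155,494,444
N ≈ √155,494,444 ≈ 12,469.7

12450 RPM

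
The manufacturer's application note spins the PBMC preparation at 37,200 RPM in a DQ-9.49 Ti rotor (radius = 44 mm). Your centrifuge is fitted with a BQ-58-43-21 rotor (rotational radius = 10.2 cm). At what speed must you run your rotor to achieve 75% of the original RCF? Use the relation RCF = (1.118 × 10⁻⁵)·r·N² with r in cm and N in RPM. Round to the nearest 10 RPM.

21160 RPM

Original rotor: r = 44 mm = 4.4 cm
RCF = 1.118 × 10⁻⁵ × r × N²
RCF_original = 1.118 × 10⁻⁵ × 4.4 × (37200)² = 1.118 × 10⁻⁵ × 4.4 × 1,383,840,000 ≈ 68,073.9 × g
Target RCF = 0.75 × 68,073.9 ≈ 51,055.4 × g
51,055.4 = 1.118 × 10⁻⁵ × 10.2 × N²
N² = 51,055.4 / (11.4036 × 10⁻⁵) = 447,713,003
N ≈ √447,713,003 ≈ 21,159.2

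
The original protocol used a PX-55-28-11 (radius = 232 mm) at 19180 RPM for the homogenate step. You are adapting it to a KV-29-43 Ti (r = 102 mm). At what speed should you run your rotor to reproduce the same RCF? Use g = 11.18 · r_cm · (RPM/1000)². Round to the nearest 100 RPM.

Original rotor: r = 232 mm = 23.2 cm
RCF_original = 11.18 × 23.2 × (19.18)² = 11.18 × 23.2 × 367.8724 ≈ 95,417.3 × g
Your rotor: r = 102 mm = 10.2 cm
95,417.3 = 11.18 × 10.2 × (N/1000)²
(N/1000)² = 95,417.3 / 114.036 = 836.7296
N = 1000 × √836.7296 ≈ 28,926.3

28900 RPM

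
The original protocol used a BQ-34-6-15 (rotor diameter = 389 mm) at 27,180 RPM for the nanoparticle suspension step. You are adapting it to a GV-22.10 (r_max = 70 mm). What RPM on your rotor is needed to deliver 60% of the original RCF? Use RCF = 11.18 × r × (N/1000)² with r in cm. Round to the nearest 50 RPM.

Original rotor: r = 389 mm / 2 = 194.5 mm = 19.45 cm
RCF_original = 11.18 × 19.45 × (27.18)² = 11.18 × 19.45 × 738.7524 ≈ 160,642.4 × g
Target RCF = 0.6 × 160,642.4 ≈ 96,385.4 × g
Your rotor: r = 70 mm = 7.0 cm
96,385.4 = 11.18 × 7 × (N/1000)²
(N/1000)² = 96,385.4 / 78.26 = 1231.605
N = 1000 × √1231.605 ≈ 35,094.2

≈ 35100 RPM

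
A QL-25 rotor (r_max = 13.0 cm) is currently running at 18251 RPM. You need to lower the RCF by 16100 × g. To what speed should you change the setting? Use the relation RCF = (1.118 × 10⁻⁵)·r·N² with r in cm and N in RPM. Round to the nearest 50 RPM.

14900 RPM

Current RCF = 1.118 × 10⁻⁵ × 13 × (18251)² = 1.118 × 10⁻⁵ × 13 × 333,099,001 ≈ 48,412.6 × g
Target RCF = 48,412.6 − 16,100 = 32,312.6 × g
N² = 32,312.6 / (14.534 × 10⁻⁵) = 222,324,205
N ≈ √222,324,205 ≈ 14,910.5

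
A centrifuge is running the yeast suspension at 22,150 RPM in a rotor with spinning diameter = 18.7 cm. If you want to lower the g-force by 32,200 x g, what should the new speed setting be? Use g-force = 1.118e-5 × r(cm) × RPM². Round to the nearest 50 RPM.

13500 RPM

r = 18.7 / 2 = 9.35 cm
Current RCF = 1.118 × 10⁻⁵ × 9.35 × (22150)² = 1.118 × 10⁻⁵ × 9.35 × 490,622,500 ≈ 51,286.2 × g
Target RCF = 51,286.2 − 32,200 = 19,086.2 × g
N² = 19,086.2 / (10.4533 × 10⁻⁵) = 182,585,404
N ≈ √182,585,404 ≈ 13,512.4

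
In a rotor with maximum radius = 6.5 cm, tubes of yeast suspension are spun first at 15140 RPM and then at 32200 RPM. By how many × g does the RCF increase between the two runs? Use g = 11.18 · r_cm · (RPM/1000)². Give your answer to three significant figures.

58700 × g

RCF₁ = 11.18 × 6.5 × (15.14)² = 11.18 × 6.5 × 229.2196 ≈ 16,657.4 × g
RCF₂ = 11.18 × 6.5 × (32.2)² = 11.18 × 6.5 × 1,036.84 ≈ 75,347.2 × g
Increase = 75,347.2 − 16,657.4 = 58,689.8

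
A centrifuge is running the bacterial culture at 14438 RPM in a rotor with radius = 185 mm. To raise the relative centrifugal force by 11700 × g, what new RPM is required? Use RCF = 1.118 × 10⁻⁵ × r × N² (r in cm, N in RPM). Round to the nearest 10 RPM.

≈ 16280 RPM

r = 185 mm = 18.5 cm
Current RCF = 1.118 × 10⁻⁵ × 18.5 × (14438)² = 1.118 × 10⁻⁵ × 18.5 × 208,455,844 ≈ 43,114.9 × g
Target RCF = 43,114.9 + 11,700 = 54,814.9 × g
N² = 54,814.9 / (20.683 × 10⁻⁵) = 265,023,933
N ≈ √265,023,933 ≈ 16,279.6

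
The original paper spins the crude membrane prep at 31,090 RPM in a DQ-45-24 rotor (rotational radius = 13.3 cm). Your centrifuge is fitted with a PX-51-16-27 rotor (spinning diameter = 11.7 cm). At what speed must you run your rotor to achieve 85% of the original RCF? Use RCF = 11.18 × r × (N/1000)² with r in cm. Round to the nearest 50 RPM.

RCF_original = 11.18 × 13.3 × (31.09)² = 11.18 × 13.3 × 966.5881 ≈ 143,725.9 × g
Target RCF = 0.85 × 143,725.9 ≈ 122,167 × g
Your rotor: r = 11.7 / 2 = 5.85 cm
122,167 = 11.18 × 5.85 × (N/1000)²
(N/1000)² = 122,167 / 65.403 = 1867.911
N = 1000 × √1867.911 ≈ 43,219.3

≈ 43200 RPM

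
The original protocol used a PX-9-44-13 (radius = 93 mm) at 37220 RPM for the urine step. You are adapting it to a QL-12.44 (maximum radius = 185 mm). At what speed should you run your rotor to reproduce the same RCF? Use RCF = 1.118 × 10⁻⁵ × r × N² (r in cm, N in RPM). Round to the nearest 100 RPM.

≈ 26400 RPM

Original rotor: r = 93 mm = 9.3 cm
RCF = 1.118 × 10⁻⁵ × r × N²
RCF_original = 1.118 × 10⁻⁵ × 9.3 × (37220)² = 1.118 × 10⁻⁵ × 9.3 × 1,385,328,400 ≈ 144,038.1 × g
Your rotor: r = 185 mm = 18.5 cm
144,038.1 = 1.118 × 10⁻⁵ × 18.5 × N²
N² = 144,038.1 / (20.683 × 10⁻⁵) = 696,408,161
N ≈ √696,408,161 ≈ 26,389.5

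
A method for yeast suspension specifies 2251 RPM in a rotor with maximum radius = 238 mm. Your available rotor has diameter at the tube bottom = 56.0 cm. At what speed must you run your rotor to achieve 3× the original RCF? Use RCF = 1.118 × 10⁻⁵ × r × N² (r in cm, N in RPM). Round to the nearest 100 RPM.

3600 RPM

Original rotor: r = 238 mm = 23.8 cm
RCF = 1.118 × 10⁻⁵ × r × N²
RCF_original = 1.118 × 10⁻⁵ × 23.8 × (2251)² = 1.118 × 10⁻⁵ × 23.8 × 5,067,001 ≈ 1,348.2 × g
Target RCF = 3 × 1,348.2 ≈ 4,044.6 × g
Your rotor: r = 56.0 / 2 = 28 cm
4,044.6 = 1.118 × 10⁻⁵ × 28 × N²
N² = 4,044.6 / (31.304 × 10⁻⁵) = 12,920,394
N ≈ √12,920,394 ≈ 3,594.5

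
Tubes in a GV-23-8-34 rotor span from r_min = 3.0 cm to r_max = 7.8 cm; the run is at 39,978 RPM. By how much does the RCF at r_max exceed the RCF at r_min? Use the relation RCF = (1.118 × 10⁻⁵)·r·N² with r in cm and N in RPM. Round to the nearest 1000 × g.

86000 ×g

RCF_max = 1.118 × 10⁻⁵ × 7.8 × (39978)² = 1.118 × 10⁻⁵ × 7.8 × 1,598,240,484 ≈ 139,373 × g
RCF_min = 1.118 × 10⁻⁵ × 3 × (39978)² = 1.118 × 10⁻⁵ × 3 × 1,598,240,484 ≈ 53,605 × g
ΔRCF = 139,373 − 53,605 = 85,768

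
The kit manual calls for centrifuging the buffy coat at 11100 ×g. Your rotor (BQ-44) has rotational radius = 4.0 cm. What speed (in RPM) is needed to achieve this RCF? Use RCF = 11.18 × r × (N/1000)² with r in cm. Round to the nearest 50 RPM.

RCF = 11.18 × r × (N/1000)²
11,100 = 11.18 × 4 × (N/1000)²
(N/1000)² = 11,100 / 44.72 = 248.2111
N = 1000 × √248.2111 ≈ 15,754.7

≈ 15750 RPM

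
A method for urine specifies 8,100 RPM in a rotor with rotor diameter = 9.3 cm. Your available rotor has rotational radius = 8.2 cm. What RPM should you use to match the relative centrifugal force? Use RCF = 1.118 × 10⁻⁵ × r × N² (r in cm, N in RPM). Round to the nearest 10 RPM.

Original rotor: r = 9.3 / 2 = 4.65 cm
RCF_original = 1.118 × 10⁻⁵ × 4.65 × (8100)² = 1.118 × 10⁻⁵ × 4.65 × 65,610,000 ≈ 3,410.9 × g
3,410.9 = 1.118 × 10⁻⁵ × 8.2 × N²
N² = 3,410.9 / (9.1676 × 10⁻⁵) = 37,206,030
N ≈ √37,206,030 ≈ 6,099.7

≈ 6100 RPM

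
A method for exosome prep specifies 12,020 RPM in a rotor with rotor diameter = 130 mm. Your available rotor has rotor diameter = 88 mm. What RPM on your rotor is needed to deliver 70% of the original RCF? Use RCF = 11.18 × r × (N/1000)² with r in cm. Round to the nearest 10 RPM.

Original rotor: r = 130 mm / 2 = 65 mm = 6.5 cm
RCF = 11.18 × r × (N/1000)²
RCF_original = 11.18 × 6.5 × (12.02)² = 11.18 × 6.5 × 144.4804 ≈ 10,499.4 × g
Target RCF = 0.7 × 10,499.4 ≈ 7,349.6 × g
Your rotor: r = 88 mm / 2 = 44 mm = 4.4 cm
7,349.6 = 11.18 × 4.4 × (N/1000)²
(N/1000)² = 7,349.6 / 49.192 = 149.4064
N = 1000 × √149.4064 ≈ 12,223.2

12220 RPM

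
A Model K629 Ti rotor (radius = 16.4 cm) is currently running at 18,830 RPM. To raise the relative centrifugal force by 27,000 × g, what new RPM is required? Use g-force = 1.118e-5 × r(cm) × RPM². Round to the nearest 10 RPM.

Current RCF = 1.118 × 10⁻⁵ × 16.4 × (18830)² = 1.118 × 10⁻⁵ × 16.4 × 354,568,900 ≈ 65,010.9 × g
Target RCF = 65,010.9 + 27,000 = 92,010.9 × g
N² = 92,010.9 / (18.3352 × 10⁻⁵) = 501,826,541
N ≈ √501,826,541 ≈ 22,401.5

≈ 22400 RPM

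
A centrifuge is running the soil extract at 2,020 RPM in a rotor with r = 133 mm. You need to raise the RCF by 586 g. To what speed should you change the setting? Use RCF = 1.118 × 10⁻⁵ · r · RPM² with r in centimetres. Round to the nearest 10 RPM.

r = 133 mm = 13.3 cm
Current RCF = 1.118 × 10⁻⁵ × 13.3 × (2020)² = 1.118 × 10⁻⁵ × 13.3 × 4,080,400 ≈ 606.7 × g
Target RCF = 606.7 + 586 = 1,192.7 × g
N² = 1,192.7 / (14.8694 × 10⁻⁵) = 8,021,171
N ≈ √8,021,171 ≈ 2,832.2

≈ 2830 RPM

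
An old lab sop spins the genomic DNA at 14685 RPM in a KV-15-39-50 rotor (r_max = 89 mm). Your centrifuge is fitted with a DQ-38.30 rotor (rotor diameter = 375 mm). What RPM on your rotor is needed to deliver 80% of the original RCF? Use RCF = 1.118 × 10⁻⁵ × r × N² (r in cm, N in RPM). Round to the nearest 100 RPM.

Original rotor: r = 89 mm = 8.9 cm
RCF_original = 1.118 × 10⁻⁵ × 8.9 × (14685)² = 1.118 × 10⁻⁵ × 8.9 × 215,649,225 ≈ 21,457.5 × g
Target RCF = 0.8 × 21,457.5 ≈ 17,166 × g
Your rotor: r = 375 mm / 2 = 187.5 mm = 18.75 cm
17,166 = 1.118 × 10⁻⁵ × 18.75 × N²
N² = 17,166 / (20.9625 × 10⁻⁵) = 81,889,088
N ≈ √81,889,088 ≈ 9,049.3

≈ 9000 RPM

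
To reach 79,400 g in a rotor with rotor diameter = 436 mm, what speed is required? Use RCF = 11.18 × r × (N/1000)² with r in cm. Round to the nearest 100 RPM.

18000 RPM

r = 436 mm / 2 = 218 mm = 21.8 cm
79,400 = 11.18 × 21.8 × (N/1000)²
(N/1000)² = 79,400 / 243.724 = 325.7783
N = 1000 × √325.7783 ≈ 18,049.3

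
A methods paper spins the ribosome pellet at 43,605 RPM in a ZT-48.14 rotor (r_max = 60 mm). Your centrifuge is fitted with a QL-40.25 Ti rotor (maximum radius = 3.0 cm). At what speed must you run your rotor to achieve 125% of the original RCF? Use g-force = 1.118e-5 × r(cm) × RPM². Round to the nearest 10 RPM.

Original rotor: r = 60 mm = 6.0 cm
RCF = 1.118 × 10⁻⁵ × r × N²
RCF_original = 1.118 × 10⁻⁵ × 6 × (43605)² = 1.118 × 10⁻⁵ × 6 × 1,901,396,025 ≈ 127,545.6 × g
Target RCF = 1.25 × 127,545.6 ≈ 159,432 × g
159,432 = 1.118 × 10⁻⁵ × 3 × N²
N² = 159,432 / (3.354 × 10⁻⁵) = 4,753,488,372
N ≈ √4,753,488,372 ≈ 68,945.5

≈ 68950 RPM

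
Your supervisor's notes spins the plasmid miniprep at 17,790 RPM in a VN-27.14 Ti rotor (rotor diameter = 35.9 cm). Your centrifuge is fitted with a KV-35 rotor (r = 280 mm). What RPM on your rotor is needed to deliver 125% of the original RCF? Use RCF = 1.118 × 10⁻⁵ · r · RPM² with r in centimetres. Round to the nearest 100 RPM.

15900 RPM

Original rotor: r = 35.9 / 2 = 17.95 cm
RCF_original = 1.118 × 10⁻⁵ × 17.95 × (17790)² = 1.118 × 10⁻⁵ × 17.95 × 316,484,100 ≈ 63,512.3 × g
Target RCF = 1.25 × 63,512.3 ≈ 79,390.4 × g
Your rotor: r = 280 mm = 28.0 cm
79,390.4 = 1.118 × 10⁻⁵ × 28 × N²
N² = 79,390.4 / (31.304 × 10⁻⁵) = 253,611,040
N ≈ √253,611,040 ≈ 15,925.2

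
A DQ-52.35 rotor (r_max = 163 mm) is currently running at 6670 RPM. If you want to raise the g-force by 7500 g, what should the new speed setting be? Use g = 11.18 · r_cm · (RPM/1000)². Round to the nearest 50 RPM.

r = 163 mm = 16.3 cm
Current RCF = 11.18 × 16.3 × (6.67)² = 11.18 × 16.3 × 44.4889 ≈ 8,107.4 × g
Target RCF = 8,107.4 + 7,500 = 15,607.4 × g
(N/1000)² = 15,607.4 / 182.234 = 85.64483
N = 1000 × √85.64483 ≈ 9,254.4

N₂ ≈ 9250 RPM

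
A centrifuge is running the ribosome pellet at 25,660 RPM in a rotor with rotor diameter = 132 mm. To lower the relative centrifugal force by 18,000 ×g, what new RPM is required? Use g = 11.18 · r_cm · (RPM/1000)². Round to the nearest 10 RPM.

N₂ ≈ 20360 RPM

r = 132 mm / 2 = 66 mm = 6.6 cm
Current RCF = 11.18 × 6.6 × (25.66)² = 11.18 × 6.6 × 658.4356 ≈ 48,584.6 × g
Target RCF = 48,584.6 − 18,000 = 30,584.6 × g
(N/1000)² = 30,584.6 / 73.788 = 414.4929
N = 1000 × √414.4929 ≈ 20,359.1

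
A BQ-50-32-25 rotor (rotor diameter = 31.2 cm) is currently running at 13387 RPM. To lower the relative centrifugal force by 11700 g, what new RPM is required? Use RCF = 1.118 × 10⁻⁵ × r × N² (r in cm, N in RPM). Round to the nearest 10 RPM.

≈ 10590 RPM

r = 31.2 / 2 = 15.6 cm
Current RCF = 1.118 × 10⁻⁵ × 15.6 × (13387)² = 1.118 × 10⁻⁵ × 15.6 × 179,211,769 ≈ 31,256 × g
Target RCF = 31,256 − 11,700 = 19,556 × g
N² = 19,556 / (17.4408 × 10⁻⁵) = 112,127,884
N ≈ √112,127,884 ≈ 10,589.0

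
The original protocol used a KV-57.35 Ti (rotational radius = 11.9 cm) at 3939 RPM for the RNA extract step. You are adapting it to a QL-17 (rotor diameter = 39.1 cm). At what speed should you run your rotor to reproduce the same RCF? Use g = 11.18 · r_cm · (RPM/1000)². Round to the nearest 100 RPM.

RCF_original = 11.18 × 11.9 × (3.939)² = 11.18 × 11.9 × 15.515721 ≈ 2,064.2 × g
Your rotor: r = 39.1 / 2 = 19.55 cm
2,064.2 = 11.18 × 19.55 × (N/1000)²
(N/1000)² = 2,064.2 / 218.569 = 9.444157
N = 1000 × √9.444157 ≈ 3,073.1

3100 RPM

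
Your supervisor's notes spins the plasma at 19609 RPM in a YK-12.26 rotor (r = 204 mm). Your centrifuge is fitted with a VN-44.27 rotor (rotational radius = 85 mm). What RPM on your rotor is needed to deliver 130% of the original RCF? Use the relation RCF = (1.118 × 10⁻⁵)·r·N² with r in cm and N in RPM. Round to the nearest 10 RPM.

34640 RPM

Original rotor: r = 204 mm = 20.4 cm
RCF_original = 1.118 × 10⁻⁵ × 20.4 × (19609)² = 1.118 × 10⁻⁵ × 20.4 × 384,512,881 ≈ 87,696.6 × g
Target RCF = 1.3 × 87,696.6 ≈ 114,005.6 × g
Your rotor: r = 85 mm = 8.5 cm
114,005.6 = 1.118 × 10⁻⁵ × 8.5 × N²
N² = 114,005.6 / (9.503 × 10⁻⁵) = 1,199,680,101
N ≈ √1,199,680,101 ≈ 34,636.4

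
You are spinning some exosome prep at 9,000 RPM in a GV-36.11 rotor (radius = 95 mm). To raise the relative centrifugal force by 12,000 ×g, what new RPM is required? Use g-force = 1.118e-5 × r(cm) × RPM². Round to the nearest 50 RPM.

r = 95 mm = 9.5 cm
Current RCF = 1.118 × 10⁻⁵ × 9.5 × (9000)² = 1.118 × 10⁻⁵ × 9.5 × 81,000,000 ≈ 8,603 × g
Target RCF = 8,603 + 12,000 = 20,603 × g
N² = 20,603 / (10.621 × 10⁻⁵) = 193,983,617
N ≈ √193,983,617 ≈ 13,927.8

13950 RPM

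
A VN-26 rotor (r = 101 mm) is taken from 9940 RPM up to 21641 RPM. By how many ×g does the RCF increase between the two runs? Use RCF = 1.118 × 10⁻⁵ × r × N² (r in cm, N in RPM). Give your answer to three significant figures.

41700 ×g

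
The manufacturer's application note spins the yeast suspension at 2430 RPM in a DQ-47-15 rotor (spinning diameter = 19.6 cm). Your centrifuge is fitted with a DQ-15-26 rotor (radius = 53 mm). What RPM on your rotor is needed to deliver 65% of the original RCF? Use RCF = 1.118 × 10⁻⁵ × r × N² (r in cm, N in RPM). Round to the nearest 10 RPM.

2660 RPM

Original rotor: r = 19.6 / 2 = 9.8 cm
RCF_original = 1.118 × 10⁻⁵ × 9.8 × (2430)² = 1.118 × 10⁻⁵ × 9.8 × 5,904,900 ≈ 647 × g
Target RCF = 0.65 × 647 ≈ 420.6 × g
Your rotor: r = 53 mm = 5.3 cm
420.6 = 1.118 × 10⁻⁵ × 5.3 × N²
N² = 420.6 / (5.9254 × 10⁻⁵) = 7,098,255
N ≈ √7,098,255 ≈ 2,664.3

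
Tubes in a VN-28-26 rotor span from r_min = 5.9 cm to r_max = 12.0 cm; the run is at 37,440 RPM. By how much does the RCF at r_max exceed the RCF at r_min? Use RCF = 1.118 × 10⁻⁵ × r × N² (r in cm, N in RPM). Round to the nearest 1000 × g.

≈ 96000 × g

RCF_max = 1.118 × 10⁻⁵ × 12 × (37440)² = 1.118 × 10⁻⁵ × 12 × 1,401,753,600 ≈ 188,059.3 × g
RCF_min = 1.118 × 10⁻⁵ × 5.9 × (37440)² = 1.118 × 10⁻⁵ × 5.9 × 1,401,753,600 ≈ 92,462.5 × g
ΔRCF = 188,059.3 − 92,462.5 = 95,596.8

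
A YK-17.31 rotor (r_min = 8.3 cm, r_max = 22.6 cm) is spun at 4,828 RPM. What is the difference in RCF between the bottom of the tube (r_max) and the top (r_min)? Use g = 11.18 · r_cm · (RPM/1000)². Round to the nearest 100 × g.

≈ 3700 × g

ΔRCF = 11.18 × (r_max − r_min) × (N/1000)² = 11.18 × 14.3 × 23.309584 ≈ 3,726.6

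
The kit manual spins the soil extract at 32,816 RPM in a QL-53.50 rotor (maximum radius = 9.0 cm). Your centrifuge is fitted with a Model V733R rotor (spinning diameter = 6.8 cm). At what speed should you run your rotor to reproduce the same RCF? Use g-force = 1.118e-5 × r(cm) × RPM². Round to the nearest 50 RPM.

53400 RPM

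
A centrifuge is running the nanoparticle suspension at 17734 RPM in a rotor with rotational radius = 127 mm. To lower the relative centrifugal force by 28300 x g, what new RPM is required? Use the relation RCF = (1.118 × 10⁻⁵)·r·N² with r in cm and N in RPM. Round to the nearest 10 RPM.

≈ 10730 RPM

r = 127 mm = 12.7 cm
Current RCF = 1.118 × 10⁻⁵ × 12.7 × (17734)² = 1.118 × 10⁻⁵ × 12.7 × 314,494,756 ≈ 44,653.9 × g
Target RCF = 44,653.9 − 28,300 = 16,353.9 × g
N² = 16,353.9 / (14.1986 × 10⁻⁵) = 115,179,666
N ≈ √115,179,666 ≈ 10,732.2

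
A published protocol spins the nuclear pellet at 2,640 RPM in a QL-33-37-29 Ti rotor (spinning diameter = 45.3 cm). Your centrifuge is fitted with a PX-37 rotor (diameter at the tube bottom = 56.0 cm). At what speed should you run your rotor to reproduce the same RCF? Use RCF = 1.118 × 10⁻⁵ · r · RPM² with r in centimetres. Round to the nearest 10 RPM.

2370 RPM

Original rotor: r = 45.3 / 2 = 22.65 cm
RCF = 1.118 × 10⁻⁵ × r × N²
RCF_original = 1.118 × 10⁻⁵ × 22.65 × (2640)² = 1.118 × 10⁻⁵ × 22.65 × 6,969,600 ≈ 1,764.9 × g
Your rotor: r = 56.0 / 2 = 28 cm
1,764.9 = 1.118 × 10⁻⁵ × 28 × N²
N² = 1,764.9 / (31.304 × 10⁻⁵) = 5,637,938
N ≈ √5,637,938 ≈ 2,374.4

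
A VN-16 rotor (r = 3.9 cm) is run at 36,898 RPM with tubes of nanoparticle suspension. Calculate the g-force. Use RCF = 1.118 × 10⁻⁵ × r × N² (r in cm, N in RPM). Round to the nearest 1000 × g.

RCF = 1.118 × 10⁻⁵ × 3.9 × (36898)² = 1.118 × 10⁻⁵ × 3.9 × 1,361,462,404 ≈ 59,362.5 × g

59000 ×g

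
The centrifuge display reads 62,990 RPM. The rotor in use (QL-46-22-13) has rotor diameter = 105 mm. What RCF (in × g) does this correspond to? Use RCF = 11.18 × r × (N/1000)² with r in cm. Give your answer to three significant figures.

r = 105 mm / 2 = 52.5 mm = 5.25 cm
RCF = 11.18 × 5.25 × (62.99)² = 11.18 × 5.25 × 3,967.7401 ≈ 232,886.5 × g

RCF ≈ 233000 × g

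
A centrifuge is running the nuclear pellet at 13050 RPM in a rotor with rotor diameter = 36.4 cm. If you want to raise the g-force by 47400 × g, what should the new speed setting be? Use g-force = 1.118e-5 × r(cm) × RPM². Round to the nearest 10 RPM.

r = 36.4 / 2 = 18.2 cm
Current RCF = 1.118 × 10⁻⁵ × 18.2 × (13050)² = 1.118 × 10⁻⁵ × 18.2 × 170,302,500 ≈ 34,652.5 × g
Target RCF = 34,652.5 + 47,400 = 82,052.5 × g
N² = 82,052.5 / (20.3476 × 10⁻⁵) = 403,253,946
N ≈ √403,253,946 ≈ 20,081.2

N₂ ≈ 20080 RPM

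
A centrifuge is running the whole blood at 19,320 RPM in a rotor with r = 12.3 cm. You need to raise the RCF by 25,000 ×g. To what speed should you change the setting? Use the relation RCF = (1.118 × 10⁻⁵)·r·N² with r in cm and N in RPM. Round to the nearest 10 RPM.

23560 RPM

Current RCF = 1.118 × 10⁻⁵ × 12.3 × (19320)² = 1.118 × 10⁻⁵ × 12.3 × 373,262,400 ≈ 51,328.8 × g
Target RCF = 51,328.8 + 25,000 = 76,328.8 × g
N² = 76,328.8 / (13.7514 × 10⁻⁵) = 555,062,030
N ≈ √555,062,030 ≈ 23,559.8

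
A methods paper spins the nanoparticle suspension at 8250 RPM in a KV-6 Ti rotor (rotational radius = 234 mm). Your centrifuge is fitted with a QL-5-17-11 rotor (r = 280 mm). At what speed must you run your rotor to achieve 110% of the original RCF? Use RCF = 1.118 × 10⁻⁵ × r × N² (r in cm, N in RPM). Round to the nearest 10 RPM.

Original rotor: r = 234 mm = 23.4 cm
RCF_original = 1.118 × 10⁻⁵ × 23.4 × (8250)² = 1.118 × 10⁻⁵ × 23.4 × 68,062,500 ≈ 17,806 × g
Target RCF = 1.1 × 17,806 ≈ 19,586.6 × g
Your rotor: r = 280 mm = 28.0 cm
19,586.6 = 1.118 × 10⁻⁵ × 28 × N²
N² = 19,586.6 / (31.304 × 10⁻⁵) = 62,569,001
N ≈ √62,569,001 ≈ 7,910.1

≈ 7910 RPM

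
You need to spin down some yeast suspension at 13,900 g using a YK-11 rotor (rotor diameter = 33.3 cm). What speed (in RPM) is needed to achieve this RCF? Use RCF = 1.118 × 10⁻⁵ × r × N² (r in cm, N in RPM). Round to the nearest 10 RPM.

r = 33.3 / 2 = 16.65 cm
RCF = 1.118 × 10⁻⁵ × r × N²
13,900 = 1.118 × 10⁻⁵ × 16.65 × N²
N² = 13,900 / (18.6147 × 10⁻⁵) = 74,672,168
N ≈ √74,672,168 ≈ 8,641.3

≈ 8640 RPM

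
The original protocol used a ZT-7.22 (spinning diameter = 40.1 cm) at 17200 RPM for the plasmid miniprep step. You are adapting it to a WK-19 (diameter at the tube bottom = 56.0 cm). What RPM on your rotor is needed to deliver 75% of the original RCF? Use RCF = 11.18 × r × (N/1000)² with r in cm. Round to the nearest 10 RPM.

12600 RPM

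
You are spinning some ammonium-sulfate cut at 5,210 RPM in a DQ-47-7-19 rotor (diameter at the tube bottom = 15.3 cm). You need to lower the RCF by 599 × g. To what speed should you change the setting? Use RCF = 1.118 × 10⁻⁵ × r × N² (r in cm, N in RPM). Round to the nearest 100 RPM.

r = 15.3 / 2 = 7.65 cm
Current RCF = 1.118 × 10⁻⁵ × 7.65 × (5210)² = 1.118 × 10⁻⁵ × 7.65 × 27,144,100 ≈ 2,321.6 × g
Target RCF = 2,321.6 − 599 = 1,722.6 × g
N² = 1,722.6 / (8.5527 × 10⁻⁵) = 20,141,008
N ≈ √20,141,008 ≈ 4,487.9

≈ 4500 RPM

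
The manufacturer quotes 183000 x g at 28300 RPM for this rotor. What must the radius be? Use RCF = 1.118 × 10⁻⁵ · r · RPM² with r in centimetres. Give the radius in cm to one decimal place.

20.4 cm

RCF = 1.118 × 10⁻⁵ × r × N²
183000 = 1.118 × 10⁻⁵ × r × (28300)²
r = 183000 / (1.118 × 10⁻⁵ × 800,890,000) = 183000 / 8953.95 ≈ 20.438 cm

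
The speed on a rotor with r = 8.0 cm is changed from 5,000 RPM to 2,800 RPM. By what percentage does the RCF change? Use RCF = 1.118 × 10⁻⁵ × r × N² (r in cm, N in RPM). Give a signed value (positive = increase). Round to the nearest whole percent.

RCF ∝ N², so the ratio is (2800/5000)² = (0.560000)² = 0.3136.
Change = 0.3136 − 1 = -0.6864 → -68.6%.

-69%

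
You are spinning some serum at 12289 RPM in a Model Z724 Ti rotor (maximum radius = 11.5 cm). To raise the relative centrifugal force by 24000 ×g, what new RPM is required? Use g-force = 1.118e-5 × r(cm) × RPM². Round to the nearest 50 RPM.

≈ 18400 RPM

Current RCF = 1.118 × 10⁻⁵ × 11.5 × (12289)² = 1.118 × 10⁻⁵ × 11.5 × 151,019,521 ≈ 19,416.6 × g
Target RCF = 19,416.6 + 24,000 = 43,416.6 × g
N² = 43,416.6 / (12.857 × 10⁻⁵) = 337,688,419
N ≈ √337,688,419 ≈ 18,376.3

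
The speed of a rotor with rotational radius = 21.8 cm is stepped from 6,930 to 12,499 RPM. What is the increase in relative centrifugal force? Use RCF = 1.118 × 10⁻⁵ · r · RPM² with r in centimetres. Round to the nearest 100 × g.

RCF₁ = 1.118 × 10⁻⁵ × 21.8 × (6930)² = 1.118 × 10⁻⁵ × 21.8 × 48,024,900 ≈ 11,704.8 × g
RCF₂ = 1.118 × 10⁻⁵ × 21.8 × (12499)² = 1.118 × 10⁻⁵ × 21.8 × 156,225,001 ≈ 38,075.8 × g
Increase = 38,075.8 − 11,704.8 = 26,371

26400 ×g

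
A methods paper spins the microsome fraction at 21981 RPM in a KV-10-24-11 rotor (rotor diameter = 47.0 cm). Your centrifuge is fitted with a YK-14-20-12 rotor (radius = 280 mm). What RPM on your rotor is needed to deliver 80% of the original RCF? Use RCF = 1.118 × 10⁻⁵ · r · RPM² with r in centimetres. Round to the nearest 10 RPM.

18010 RPM

Original rotor: r = 47.0 / 2 = 23.5 cm
RCF_original = 1.118 × 10⁻⁵ × 23.5 × (21981)² = 1.118 × 10⁻⁵ × 23.5 × 483,164,361 ≈ 126,941.8 × g
Target RCF = 0.8 × 126,941.8 ≈ 101,553.4 × g
Your rotor: r = 280 mm = 28.0 cm
101,553.4 = 1.118 × 10⁻⁵ × 28 × N²
N² = 101,553.4 / (31.304 × 10⁻⁵) = 324,410,299
N ≈ √324,410,299 ≈ 18,011.4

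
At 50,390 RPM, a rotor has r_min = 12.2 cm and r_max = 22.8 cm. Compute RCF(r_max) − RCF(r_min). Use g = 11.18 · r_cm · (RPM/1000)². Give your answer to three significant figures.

≈ 301000 × g

ΔRCF = 11.18 × (r_max − r_min) × (N/1000)² = 11.18 × 10.6 × 2,539.1521 ≈ 300,909.8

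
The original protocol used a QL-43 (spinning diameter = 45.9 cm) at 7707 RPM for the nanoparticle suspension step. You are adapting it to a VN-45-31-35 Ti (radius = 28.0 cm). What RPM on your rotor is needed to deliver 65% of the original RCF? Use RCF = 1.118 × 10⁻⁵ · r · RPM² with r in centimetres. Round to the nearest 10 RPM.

≈ 5630 RPM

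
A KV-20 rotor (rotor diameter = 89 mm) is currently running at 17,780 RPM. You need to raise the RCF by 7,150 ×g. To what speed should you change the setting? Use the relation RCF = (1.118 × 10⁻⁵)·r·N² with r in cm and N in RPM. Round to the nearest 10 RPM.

21440 RPM

r = 89 mm / 2 = 44.5 mm = 4.45 cm
Current RCF = 1.118 × 10⁻⁵ × 4.45 × (17780)² = 1.118 × 10⁻⁵ × 4.45 × 316,128,400 ≈ 15,727.7 × g
Target RCF = 15,727.7 + 7,150 = 22,877.7 × g
N² = 22,877.7 / (4.9751 × 10⁻⁵) = 459,844,023
N ≈ √459,844,023 ≈ 21,444.0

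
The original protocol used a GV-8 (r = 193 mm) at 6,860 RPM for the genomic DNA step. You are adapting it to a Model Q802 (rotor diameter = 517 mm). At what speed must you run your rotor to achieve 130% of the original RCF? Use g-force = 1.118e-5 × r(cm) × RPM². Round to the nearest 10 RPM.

Original rotor: r = 193 mm = 19.3 cm
RCF = 1.118 × 10⁻⁵ × r × N²
RCF_original = 1.118 × 10⁻⁵ × 19.3 × (6860)² = 1.118 × 10⁻⁵ × 19.3 × 47,059,600 ≈ 10,154.2 × g
Target RCF = 1.3 × 10,154.2 ≈ 13,200.5 × g
Your rotor: r = 517 mm / 2 = 258.5 mm = 25.85 cm
13,200.5 = 1.118 × 10⁻⁵ × 25.85 × N²
N² = 13,200.5 / (28.9003 × 10⁻⁵) = 45,675,996
N ≈ √45,675,996 ≈ 6,758.4

6760 RPM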